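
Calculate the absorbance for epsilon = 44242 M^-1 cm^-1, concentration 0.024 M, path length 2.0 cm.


A = epsilon * c * l
A = 44242 * 0.024 * 2.0
A = 2123.616

2123.616


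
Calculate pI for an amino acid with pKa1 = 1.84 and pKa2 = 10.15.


pI = (pKa1 + pKa2) / 2
pI = (1.84 + 10.15) / 2
pI = 5.995

5.995


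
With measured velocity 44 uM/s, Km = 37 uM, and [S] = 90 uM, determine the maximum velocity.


Vmax = v * (Km + [S]) / [S]
Vmax = 44 * (37 + 90) / 90
Vmax = 62.0889 uM/s

62.0889 uM/s


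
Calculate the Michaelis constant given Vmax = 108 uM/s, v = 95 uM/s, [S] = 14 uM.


Km = [S] * (Vmax - v) / v
Km = 14 * (108 - 95) / 95
Km = 1.9158 uM

1.9158 uM


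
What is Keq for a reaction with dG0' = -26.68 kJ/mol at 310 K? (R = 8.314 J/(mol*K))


Keq = exp(-dG0 * 1000 / (R * T))
Keq = exp(-(-26.68) * 1000 / (8.314 * 310))
Keq = 31312.0415

31312.0415


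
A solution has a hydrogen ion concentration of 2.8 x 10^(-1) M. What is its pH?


pH = -log10([H+])
pH = -log10(2.8 x 10^(-1))
pH = 0.5528

0.5528


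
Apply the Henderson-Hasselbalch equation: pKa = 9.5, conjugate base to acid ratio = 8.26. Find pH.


pH = pKa + log10([A-]/[HA])
pH = 9.5 + log10(8.26)
pH = 10.417

10.417


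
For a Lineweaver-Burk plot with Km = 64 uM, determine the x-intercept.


x-intercept = -1/Km
= -1/64
= -0.0156 1/uM

-0.0156 1/uM


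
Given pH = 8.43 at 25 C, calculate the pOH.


pOH = 14 - pH
pOH = 14 - 8.43
pOH = 5.57

5.57


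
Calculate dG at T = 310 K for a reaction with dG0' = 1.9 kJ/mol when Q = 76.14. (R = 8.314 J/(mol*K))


dG = dG0' + RT * ln(Q) / 1000
dG = 1.9 + 8.314 * 310 * ln(76.14) / 1000
dG = 13.0665 kJ/mol

13.0665 kJ/mol


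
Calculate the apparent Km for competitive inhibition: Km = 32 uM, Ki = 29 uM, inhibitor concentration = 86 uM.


Km_app = Km * (1 + [I]/Ki)
Km_app = 32 * (1 + 86/29)
Km_app = 126.8966 uM

126.8966 uM


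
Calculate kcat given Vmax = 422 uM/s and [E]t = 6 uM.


kcat = Vmax / [E]t
kcat = 422 / 6
kcat = 70.3333 s^-1

70.3333 s^-1


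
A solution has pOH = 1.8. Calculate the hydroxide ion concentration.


[OH-] = 10^(-pOH)
[OH-] = 10^(-1.8)
[OH-] = 0.0158 M

0.0158 M


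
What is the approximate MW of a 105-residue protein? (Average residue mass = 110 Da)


MW = n_residues * 110 Da
MW = 105 * 110
MW = 11550 Da

11550 Da


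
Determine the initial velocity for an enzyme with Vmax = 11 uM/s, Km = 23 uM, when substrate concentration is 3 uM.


v = Vmax * [S] / (Km + [S])
v = 11 * 3 / (23 + 3)
v = 1.2692 uM/s

1.2692 uM/s


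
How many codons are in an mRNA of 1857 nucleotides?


codons = nucleotides / 3
codons = 1857 / 3 = 619

619


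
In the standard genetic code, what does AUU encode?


Standard genetic code lookup.
Codon AUU -> Ile

Ile


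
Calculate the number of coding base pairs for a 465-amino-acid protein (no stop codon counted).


Each amino acid = 1 codon = 3 bp
bp = 465 * 3 = 1395 bp

1395 bp


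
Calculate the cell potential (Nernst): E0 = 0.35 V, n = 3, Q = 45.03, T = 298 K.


E = E0 - (RT/nF) * ln(Q)
E = 0.35 - (8.314 * 298 / (3 * 96485)) * ln(45.03)
E = 0.3174 V

0.3174 V


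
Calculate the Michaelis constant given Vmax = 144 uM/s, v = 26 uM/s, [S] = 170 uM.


Km = [S] * (Vmax - v) / v
Km = 170 * (144 - 26) / 26
Km = 771.5385 uM

771.5385 uM


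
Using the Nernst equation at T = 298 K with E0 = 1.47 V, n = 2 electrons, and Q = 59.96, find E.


E = E0 - (RT/nF) * ln(Q)
E = 1.47 - (8.314 * 298 / (2 * 96485)) * ln(59.96)
E = 1.4174 V

1.4174 V


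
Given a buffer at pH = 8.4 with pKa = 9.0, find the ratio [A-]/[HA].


[A-]/[HA] = 10^(pH - pKa)
= 10^(8.4 - 9.0)
= 0.2512

0.2512


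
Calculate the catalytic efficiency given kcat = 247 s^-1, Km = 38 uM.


Catalytic efficiency = kcat / Km
= 247 / 38
= 6.5 uM^-1*s^-1

6.5 uM^-1*s^-1


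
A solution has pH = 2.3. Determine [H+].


[H+] = 10^(-pH)
[H+] = 10^(-2.3)
[H+] = 0.005 M

0.005 M


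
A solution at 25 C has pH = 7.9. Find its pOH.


pOH = 14 - pH
pOH = 14 - 7.9
pOH = 6.1

6.1


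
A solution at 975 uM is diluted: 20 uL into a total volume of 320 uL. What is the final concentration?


C2 = C1 * V1 / V2
C2 = 975 * 20 / 320
C2 = 60.9375 uM

60.9375 uM


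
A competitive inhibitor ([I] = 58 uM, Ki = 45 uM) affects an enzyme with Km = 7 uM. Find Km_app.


Km_app = Km * (1 + [I]/Ki)
Km_app = 7 * (1 + 58/45)
Km_app = 16.0222 uM

16.0222 uM


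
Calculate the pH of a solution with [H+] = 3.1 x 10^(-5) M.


pH = -log10([H+])
pH = -log10(3.1 x 10^(-5))
pH = 4.5086

4.5086


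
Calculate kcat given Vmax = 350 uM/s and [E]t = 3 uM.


kcat = Vmax / [E]t
kcat = 350 / 3
kcat = 116.6667 s^-1

116.6667 s^-1


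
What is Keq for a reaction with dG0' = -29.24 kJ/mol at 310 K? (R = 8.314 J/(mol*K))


Keq = exp(-dG0 * 1000 / (R * T))
Keq = exp(-(-29.24) * 1000 / (8.314 * 310))
Keq = 84544.2333

84544.2333


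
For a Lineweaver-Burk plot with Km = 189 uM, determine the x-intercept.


x-intercept = -1/Km
= -1/189
= -0.0053 1/uM

-0.0053 1/uM


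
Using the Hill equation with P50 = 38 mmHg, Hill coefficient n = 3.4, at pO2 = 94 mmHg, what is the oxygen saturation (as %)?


Y = pO2^n / (P50^n + pO2^n)
Y = 94^3.4 / (38^3.4 + 94^3.4)
Y = 95.6%

95.6%


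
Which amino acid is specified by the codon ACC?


Standard genetic code lookup.
Codon ACC -> Thr

Thr


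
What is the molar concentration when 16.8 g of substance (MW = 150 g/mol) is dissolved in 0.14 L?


C = (mass / MW) / volume
C = (16.8 / 150) / 0.14
C = 0.8 M

0.8 M


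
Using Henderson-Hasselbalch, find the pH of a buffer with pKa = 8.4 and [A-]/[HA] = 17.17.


pH = pKa + log10([A-]/[HA])
pH = 8.4 + log10(17.17)
pH = 9.6348

9.6348


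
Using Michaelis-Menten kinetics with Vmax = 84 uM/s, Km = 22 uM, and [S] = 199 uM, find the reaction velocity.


v = Vmax * [S] / (Km + [S])
v = 84 * 199 / (22 + 199)
v = 75.638 uM/s

75.638 uM/s


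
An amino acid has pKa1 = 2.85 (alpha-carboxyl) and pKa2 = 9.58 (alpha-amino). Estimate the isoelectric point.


pI = (pKa1 + pKa2) / 2
pI = (2.85 + 9.58) / 2
pI = 6.215

6.215


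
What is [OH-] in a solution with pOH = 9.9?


[OH-] = 10^(-pOH)
[OH-] = 10^(-9.9)
[OH-] = 1.259e-10 M

1.259e-10 M


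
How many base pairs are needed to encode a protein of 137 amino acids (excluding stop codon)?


Each amino acid = 1 codon = 3 bp
bp = 137 * 3 = 411 bp

411 bp


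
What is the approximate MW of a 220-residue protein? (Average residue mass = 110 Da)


MW = n_residues * 110 Da
MW = 220 * 110
MW = 24200 Da

24200 Da


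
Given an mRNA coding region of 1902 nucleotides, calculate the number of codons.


codons = nucleotides / 3
codons = 1902 / 3 = 634

634


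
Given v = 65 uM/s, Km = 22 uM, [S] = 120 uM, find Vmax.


Vmax = v * (Km + [S]) / [S]
Vmax = 65 * (22 + 120) / 120
Vmax = 76.9167 uM/s

76.9167 uM/s


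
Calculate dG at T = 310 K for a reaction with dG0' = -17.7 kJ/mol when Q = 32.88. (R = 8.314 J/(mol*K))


dG = dG0' + RT * ln(Q) / 1000
dG = -17.7 + 8.314 * 310 * ln(32.88) / 1000
dG = -8.6977 kJ/mol

-8.6977 kJ/mol


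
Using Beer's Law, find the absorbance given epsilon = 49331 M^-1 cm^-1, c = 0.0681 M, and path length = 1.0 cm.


A = epsilon * c * l
A = 49331 * 0.0681 * 1.0
A = 3359.4411

3359.4411


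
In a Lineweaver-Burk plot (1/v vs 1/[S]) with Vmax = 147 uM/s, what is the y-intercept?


y-intercept = 1/Vmax
= 1/147
= 0.0068 s/uM

0.0068 s/uM


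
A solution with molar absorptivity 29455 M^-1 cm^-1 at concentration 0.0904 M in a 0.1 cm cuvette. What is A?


A = epsilon * c * l
A = 29455 * 0.0904 * 0.1
A = 266.2732

266.2732


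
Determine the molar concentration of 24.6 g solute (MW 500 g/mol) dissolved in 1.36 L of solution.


C = (mass / MW) / volume
C = (24.6 / 500) / 1.36
C = 0.0362 M

0.0362 M


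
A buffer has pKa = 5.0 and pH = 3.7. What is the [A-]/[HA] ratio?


[A-]/[HA] = 10^(pH - pKa)
= 10^(3.7 - 5.0)
= 0.0501

0.0501


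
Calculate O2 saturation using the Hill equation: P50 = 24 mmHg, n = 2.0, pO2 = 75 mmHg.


Y = pO2^n / (P50^n + pO2^n)
Y = 75^2.0 / (24^2.0 + 75^2.0)
Y = 90.71%

90.71%


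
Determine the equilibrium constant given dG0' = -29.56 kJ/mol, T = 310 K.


Keq = exp(-dG0 * 1000 / (R * T))
Keq = exp(-(-29.56) * 1000 / (8.314 * 310))
Keq = 95720.6339

95720.6339


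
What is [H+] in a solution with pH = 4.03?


[H+] = 10^(-pH)
[H+] = 10^(-4.03)
[H+] = 9.333e-05 M

9.333e-05 M


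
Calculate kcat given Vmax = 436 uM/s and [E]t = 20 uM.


kcat = Vmax / [E]t
kcat = 436 / 20
kcat = 21.8 s^-1

21.8 s^-1


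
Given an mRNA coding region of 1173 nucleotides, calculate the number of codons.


codons = nucleotides / 3
codons = 1173 / 3 = 391

391


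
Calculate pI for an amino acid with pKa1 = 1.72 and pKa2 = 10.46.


pI = (pKa1 + pKa2) / 2
pI = (1.72 + 10.46) / 2
pI = 6.09

6.09


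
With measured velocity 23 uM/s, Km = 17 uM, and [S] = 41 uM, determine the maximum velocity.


Vmax = v * (Km + [S]) / [S]
Vmax = 23 * (17 + 41) / 41
Vmax = 32.5366 uM/s

32.5366 uM/s


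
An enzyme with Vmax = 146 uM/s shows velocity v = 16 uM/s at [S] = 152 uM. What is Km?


Km = [S] * (Vmax - v) / v
Km = 152 * (146 - 16) / 16
Km = 1235.0 uM

1235.0 uM


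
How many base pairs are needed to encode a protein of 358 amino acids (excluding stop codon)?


Each amino acid = 1 codon = 3 bp
bp = 358 * 3 = 1074 bp

1074 bp


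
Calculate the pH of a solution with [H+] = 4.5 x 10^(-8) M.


pH = -log10([H+])
pH = -log10(4.5 x 10^(-8))
pH = 7.3468

7.3468


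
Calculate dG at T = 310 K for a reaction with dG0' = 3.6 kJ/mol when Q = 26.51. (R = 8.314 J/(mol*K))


dG = dG0' + RT * ln(Q) / 1000
dG = 3.6 + 8.314 * 310 * ln(26.51) / 1000
dG = 12.0473 kJ/mol

12.0473 kJ/mol


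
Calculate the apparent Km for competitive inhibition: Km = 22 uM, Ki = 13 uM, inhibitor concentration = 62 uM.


Km_app = Km * (1 + [I]/Ki)
Km_app = 22 * (1 + 62/13)
Km_app = 126.9231 uM

126.9231 uM


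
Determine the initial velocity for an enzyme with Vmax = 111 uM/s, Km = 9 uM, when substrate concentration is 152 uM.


v = Vmax * [S] / (Km + [S])
v = 111 * 152 / (9 + 152)
v = 104.795 uM/s

104.795 uM/s


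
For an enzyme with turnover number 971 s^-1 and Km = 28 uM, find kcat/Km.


Catalytic efficiency = kcat / Km
= 971 / 28
= 34.6786 uM^-1*s^-1

34.6786 uM^-1*s^-1


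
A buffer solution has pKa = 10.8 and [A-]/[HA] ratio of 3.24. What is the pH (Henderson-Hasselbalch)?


pH = pKa + log10([A-]/[HA])
pH = 10.8 + log10(3.24)
pH = 11.3105

11.3105


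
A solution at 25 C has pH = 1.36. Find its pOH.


pOH = 14 - pH
pOH = 14 - 1.36
pOH = 12.64

12.64


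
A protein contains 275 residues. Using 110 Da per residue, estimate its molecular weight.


MW = n_residues * 110 Da
MW = 275 * 110
MW = 30250 Da

30250 Da


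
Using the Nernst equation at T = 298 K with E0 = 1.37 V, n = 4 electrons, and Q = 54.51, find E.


E = E0 - (RT/nF) * ln(Q)
E = 1.37 - (8.314 * 298 / (4 * 96485)) * ln(54.51)
E = 1.3443 V

1.3443 V


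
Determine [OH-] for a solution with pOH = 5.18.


[OH-] = 10^(-pOH)
[OH-] = 10^(-5.18)
[OH-] = 6.607e-06 M

6.607e-06 M


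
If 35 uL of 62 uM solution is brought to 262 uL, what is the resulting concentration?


C2 = C1 * V1 / V2
C2 = 62 * 35 / 262
C2 = 8.2824 uM

8.2824 uM


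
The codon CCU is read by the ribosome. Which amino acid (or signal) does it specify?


Standard genetic code lookup.
Codon CCU -> Pro

Pro


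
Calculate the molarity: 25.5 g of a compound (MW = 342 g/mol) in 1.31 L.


C = (mass / MW) / volume
C = (25.5 / 342) / 1.31
C = 0.0569 M

0.0569 M


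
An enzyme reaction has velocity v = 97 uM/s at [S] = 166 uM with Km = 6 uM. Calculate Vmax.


Vmax = v * (Km + [S]) / [S]
Vmax = 97 * (6 + 166) / 166
Vmax = 100.506 uM/s

100.506 uM/s


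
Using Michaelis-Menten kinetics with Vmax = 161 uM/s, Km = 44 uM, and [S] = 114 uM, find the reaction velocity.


v = Vmax * [S] / (Km + [S])
v = 161 * 114 / (44 + 114)
v = 116.1646 uM/s

116.1646 uM/s


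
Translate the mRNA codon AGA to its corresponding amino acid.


Standard genetic code lookup.
Codon AGA -> Arg

Arg


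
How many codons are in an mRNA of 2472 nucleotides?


codons = nucleotides / 3
codons = 2472 / 3 = 824

824


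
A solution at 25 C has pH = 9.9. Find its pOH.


pOH = 14 - pH
pOH = 14 - 9.9
pOH = 4.1

4.1


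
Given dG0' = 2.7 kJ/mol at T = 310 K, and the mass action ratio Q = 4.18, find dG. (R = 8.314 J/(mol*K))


dG = dG0' + RT * ln(Q) / 1000
dG = 2.7 + 8.314 * 310 * ln(4.18) / 1000
dG = 6.3864 kJ/mol

6.3864 kJ/mol


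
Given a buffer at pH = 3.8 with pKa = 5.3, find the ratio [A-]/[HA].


[A-]/[HA] = 10^(pH - pKa)
= 10^(3.8 - 5.3)
= 0.0316

0.0316


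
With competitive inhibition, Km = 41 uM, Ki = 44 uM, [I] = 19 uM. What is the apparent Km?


Km_app = Km * (1 + [I]/Ki)
Km_app = 41 * (1 + 19/44)
Km_app = 58.7045 uM

58.7045 uM


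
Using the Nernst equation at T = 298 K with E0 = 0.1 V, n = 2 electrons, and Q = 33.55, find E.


E = E0 - (RT/nF) * ln(Q)
E = 0.1 - (8.314 * 298 / (2 * 96485)) * ln(33.55)
E = 0.0549 V

0.0549 V


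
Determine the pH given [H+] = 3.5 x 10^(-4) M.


pH = -log10([H+])
pH = -log10(3.5 x 10^(-4))
pH = 3.4559

3.4559


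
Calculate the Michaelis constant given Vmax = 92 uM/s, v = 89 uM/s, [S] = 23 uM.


Km = [S] * (Vmax - v) / v
Km = 23 * (92 - 89) / 89
Km = 0.7753 uM

0.7753 uM


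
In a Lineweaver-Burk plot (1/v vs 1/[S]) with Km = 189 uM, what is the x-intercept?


x-intercept = -1/Km
= -1/189
= -0.0053 1/uM

-0.0053 1/uM


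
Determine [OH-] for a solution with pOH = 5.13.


[OH-] = 10^(-pOH)
[OH-] = 10^(-5.13)
[OH-] = 7.413e-06 M

7.413e-06 M


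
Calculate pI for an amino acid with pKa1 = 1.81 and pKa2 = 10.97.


pI = (pKa1 + pKa2) / 2
pI = (1.81 + 10.97) / 2
pI = 6.39

6.39


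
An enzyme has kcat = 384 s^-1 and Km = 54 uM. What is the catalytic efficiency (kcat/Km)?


Catalytic efficiency = kcat / Km
= 384 / 54
= 7.1111 uM^-1*s^-1

7.1111 uM^-1*s^-1


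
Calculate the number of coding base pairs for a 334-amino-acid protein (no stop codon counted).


Each amino acid = 1 codon = 3 bp
bp = 334 * 3 = 1002 bp

1002 bp


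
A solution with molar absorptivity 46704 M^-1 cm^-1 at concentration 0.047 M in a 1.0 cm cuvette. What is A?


A = epsilon * c * l
A = 46704 * 0.047 * 1.0
A = 2195.088

2195.088


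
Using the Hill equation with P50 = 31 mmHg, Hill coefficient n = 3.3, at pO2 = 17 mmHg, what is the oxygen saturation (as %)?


Y = pO2^n / (P50^n + pO2^n)
Y = 17^3.3 / (31^3.3 + 17^3.3)
Y = 12.1%

12.1%


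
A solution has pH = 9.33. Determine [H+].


[H+] = 10^(-pH)
[H+] = 10^(-9.33)
[H+] = 4.677e-10 M

4.677e-10 M


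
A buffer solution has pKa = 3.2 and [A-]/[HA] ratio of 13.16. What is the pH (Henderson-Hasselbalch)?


pH = pKa + log10([A-]/[HA])
pH = 3.2 + log10(13.16)
pH = 4.3193

4.3193


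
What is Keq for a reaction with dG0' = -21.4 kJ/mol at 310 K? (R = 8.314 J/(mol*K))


Keq = exp(-dG0 * 1000 / (R * T))
Keq = exp(-(-21.4) * 1000 / (8.314 * 310))
Keq = 4036.504

4036.504


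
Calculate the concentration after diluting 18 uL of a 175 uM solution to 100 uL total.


C2 = C1 * V1 / V2
C2 = 175 * 18 / 100
C2 = 31.5 uM

31.5 uM


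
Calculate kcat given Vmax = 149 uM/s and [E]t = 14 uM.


kcat = Vmax / [E]t
kcat = 149 / 14
kcat = 10.6429 s^-1

10.6429 s^-1


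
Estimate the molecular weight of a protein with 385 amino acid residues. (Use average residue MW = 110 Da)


MW = n_residues * 110 Da
MW = 385 * 110
MW = 42350 Da

42350 Da


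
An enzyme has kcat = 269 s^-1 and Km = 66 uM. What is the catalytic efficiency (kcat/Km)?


Catalytic efficiency = kcat / Km
= 269 / 66
= 4.0758 uM^-1*s^-1

4.0758 uM^-1*s^-1


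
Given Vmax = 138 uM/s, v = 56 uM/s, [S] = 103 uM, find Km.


Km = [S] * (Vmax - v) / v
Km = 103 * (138 - 56) / 56
Km = 150.8214 uM

150.8214 uM


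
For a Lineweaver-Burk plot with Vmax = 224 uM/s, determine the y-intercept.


y-intercept = 1/Vmax
= 1/224
= 0.0045 s/uM

0.0045 s/uM


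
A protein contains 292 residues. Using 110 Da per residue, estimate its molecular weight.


MW = n_residues * 110 Da
MW = 292 * 110
MW = 32120 Da

32120 Da


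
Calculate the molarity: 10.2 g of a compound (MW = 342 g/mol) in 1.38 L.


C = (mass / MW) / volume
C = (10.2 / 342) / 1.38
C = 0.0216 M

0.0216 M


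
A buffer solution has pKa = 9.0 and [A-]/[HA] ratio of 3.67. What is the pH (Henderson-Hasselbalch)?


pH = pKa + log10([A-]/[HA])
pH = 9.0 + log10(3.67)
pH = 9.5647

9.5647


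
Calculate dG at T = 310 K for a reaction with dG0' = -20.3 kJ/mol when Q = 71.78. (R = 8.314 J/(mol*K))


dG = dG0' + RT * ln(Q) / 1000
dG = -20.3 + 8.314 * 310 * ln(71.78) / 1000
dG = -9.2855 kJ/mol

-9.2855 kJ/mol


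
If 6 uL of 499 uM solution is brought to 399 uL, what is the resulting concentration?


C2 = C1 * V1 / V2
C2 = 499 * 6 / 399
C2 = 7.5038 uM

7.5038 uM


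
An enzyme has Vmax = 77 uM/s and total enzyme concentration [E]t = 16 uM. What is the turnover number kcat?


kcat = Vmax / [E]t
kcat = 77 / 16
kcat = 4.8125 s^-1

4.8125 s^-1


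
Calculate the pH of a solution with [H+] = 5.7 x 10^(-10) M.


pH = -log10([H+])
pH = -log10(5.7 x 10^(-10))
pH = 9.2441

9.2441


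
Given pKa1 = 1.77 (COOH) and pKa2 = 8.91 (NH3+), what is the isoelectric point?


pI = (pKa1 + pKa2) / 2
pI = (1.77 + 8.91) / 2
pI = 5.34

5.34


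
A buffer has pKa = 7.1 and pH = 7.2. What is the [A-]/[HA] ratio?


[A-]/[HA] = 10^(pH - pKa)
= 10^(7.2 - 7.1)
= 1.2589

1.2589


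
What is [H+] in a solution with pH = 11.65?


[H+] = 10^(-pH)
[H+] = 10^(-11.65)
[H+] = 2.239e-12 M

2.239e-12 M


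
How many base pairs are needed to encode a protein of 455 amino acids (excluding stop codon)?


Each amino acid = 1 codon = 3 bp
bp = 455 * 3 = 1365 bp

1365 bp


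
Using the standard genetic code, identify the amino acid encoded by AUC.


Standard genetic code lookup.
Codon AUC -> Ile

Ile


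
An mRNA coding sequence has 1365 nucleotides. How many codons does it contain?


codons = nucleotides / 3
codons = 1365 / 3 = 455

455


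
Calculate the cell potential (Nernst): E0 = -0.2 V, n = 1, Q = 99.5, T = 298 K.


E = E0 - (RT/nF) * ln(Q)
E = -0.2 - (8.314 * 298 / (1 * 96485)) * ln(99.5)
E = -0.3181 V

-0.3181 V


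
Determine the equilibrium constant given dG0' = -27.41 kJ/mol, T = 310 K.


Keq = exp(-dG0 * 1000 / (R * T))
Keq = exp(-(-27.41) * 1000 / (8.314 * 310))
Keq = 41564.2529

41564.2529


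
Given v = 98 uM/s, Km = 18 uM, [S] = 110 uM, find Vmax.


Vmax = v * (Km + [S]) / [S]
Vmax = 98 * (18 + 110) / 110
Vmax = 114.0364 uM/s

114.0364 uM/s


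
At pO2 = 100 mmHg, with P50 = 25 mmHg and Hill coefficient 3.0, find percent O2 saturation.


Y = pO2^n / (P50^n + pO2^n)
Y = 100^3.0 / (25^3.0 + 100^3.0)
Y = 98.46%

98.46%


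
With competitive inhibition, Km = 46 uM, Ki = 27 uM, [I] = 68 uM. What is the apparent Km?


Km_app = Km * (1 + [I]/Ki)
Km_app = 46 * (1 + 68/27)
Km_app = 161.8519 uM

161.8519 uM


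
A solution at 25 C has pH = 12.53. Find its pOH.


pOH = 14 - pH
pOH = 14 - 12.53
pOH = 1.47

1.47


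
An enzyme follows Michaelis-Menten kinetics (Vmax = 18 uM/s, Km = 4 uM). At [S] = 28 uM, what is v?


v = Vmax * [S] / (Km + [S])
v = 18 * 28 / (4 + 28)
v = 15.75 uM/s

15.75 uM/s


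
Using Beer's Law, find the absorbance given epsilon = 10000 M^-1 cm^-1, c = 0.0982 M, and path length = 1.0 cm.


A = epsilon * c * l
A = 10000 * 0.0982 * 1.0
A = 982.0

982.0


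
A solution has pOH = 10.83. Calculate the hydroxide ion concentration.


[OH-] = 10^(-pOH)
[OH-] = 10^(-10.83)
[OH-] = 1.479e-11 M

1.479e-11 M


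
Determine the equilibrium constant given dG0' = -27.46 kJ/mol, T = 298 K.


Keq = exp(-dG0 * 1000 / (R * T))
Keq = exp(-(-27.46) * 1000 / (8.314 * 298))
Keq = 65083.8477

65083.8477


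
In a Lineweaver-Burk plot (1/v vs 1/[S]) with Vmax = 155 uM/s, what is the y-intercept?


y-intercept = 1/Vmax
= 1/155
= 0.0065 s/uM

0.0065 s/uM


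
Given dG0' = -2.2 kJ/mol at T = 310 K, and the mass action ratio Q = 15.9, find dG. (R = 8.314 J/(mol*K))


dG = dG0' + RT * ln(Q) / 1000
dG = -2.2 + 8.314 * 310 * ln(15.9) / 1000
dG = 4.9297 kJ/mol

4.9297 kJ/mol


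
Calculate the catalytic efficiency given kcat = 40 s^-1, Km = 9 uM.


Catalytic efficiency = kcat / Km
= 40 / 9
= 4.4444 uM^-1*s^-1

4.4444 uM^-1*s^-1


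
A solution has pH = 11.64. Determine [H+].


[H+] = 10^(-pH)
[H+] = 10^(-11.64)
[H+] = 2.291e-12 M

2.291e-12 M


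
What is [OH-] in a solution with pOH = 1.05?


[OH-] = 10^(-pOH)
[OH-] = 10^(-1.05)
[OH-] = 0.0891 M

0.0891 M


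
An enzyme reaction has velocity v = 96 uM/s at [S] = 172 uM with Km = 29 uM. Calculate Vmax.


Vmax = v * (Km + [S]) / [S]
Vmax = 96 * (29 + 172) / 172
Vmax = 112.186 uM/s

112.186 uM/s


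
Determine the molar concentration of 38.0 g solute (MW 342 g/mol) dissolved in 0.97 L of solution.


C = (mass / MW) / volume
C = (38.0 / 342) / 0.97
C = 0.1145 M

0.1145 M


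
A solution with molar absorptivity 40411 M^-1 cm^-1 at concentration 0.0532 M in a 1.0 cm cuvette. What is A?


A = epsilon * c * l
A = 40411 * 0.0532 * 1.0
A = 2149.8652

2149.8652


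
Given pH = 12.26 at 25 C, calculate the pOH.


pOH = 14 - pH
pOH = 14 - 12.26
pOH = 1.74

1.74


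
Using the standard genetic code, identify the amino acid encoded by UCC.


Standard genetic code lookup.
Codon UCC -> Ser

Ser


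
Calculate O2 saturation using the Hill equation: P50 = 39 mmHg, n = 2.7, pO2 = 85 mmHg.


Y = pO2^n / (P50^n + pO2^n)
Y = 85^2.7 / (39^2.7 + 85^2.7)
Y = 89.12%

89.12%


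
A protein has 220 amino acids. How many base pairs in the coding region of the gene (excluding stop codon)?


Each amino acid = 1 codon = 3 bp
bp = 220 * 3 = 660 bp

660 bp


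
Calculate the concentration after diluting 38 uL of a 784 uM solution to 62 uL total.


C2 = C1 * V1 / V2
C2 = 784 * 38 / 62
C2 = 480.5161 uM

480.5161 uM


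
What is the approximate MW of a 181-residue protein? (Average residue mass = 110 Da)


MW = n_residues * 110 Da
MW = 181 * 110
MW = 19910 Da

19910 Da


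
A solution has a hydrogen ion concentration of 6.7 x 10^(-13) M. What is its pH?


pH = -log10([H+])
pH = -log10(6.7 x 10^(-13))
pH = 12.1739

12.1739


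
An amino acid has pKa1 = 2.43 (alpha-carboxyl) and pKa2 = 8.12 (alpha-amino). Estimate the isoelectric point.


pI = (pKa1 + pKa2) / 2
pI = (2.43 + 8.12) / 2
pI = 5.275

5.275


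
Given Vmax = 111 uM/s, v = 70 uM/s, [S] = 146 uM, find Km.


Km = [S] * (Vmax - v) / v
Km = 146 * (111 - 70) / 70
Km = 85.5143 uM

85.5143 uM


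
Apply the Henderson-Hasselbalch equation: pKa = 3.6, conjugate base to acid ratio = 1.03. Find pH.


pH = pKa + log10([A-]/[HA])
pH = 3.6 + log10(1.03)
pH = 3.6128

3.6128


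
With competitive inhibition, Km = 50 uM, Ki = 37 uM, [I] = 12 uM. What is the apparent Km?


Km_app = Km * (1 + [I]/Ki)
Km_app = 50 * (1 + 12/37)
Km_app = 66.2162 uM

66.2162 uM


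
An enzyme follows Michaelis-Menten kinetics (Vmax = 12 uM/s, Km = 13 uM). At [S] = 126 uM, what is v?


v = Vmax * [S] / (Km + [S])
v = 12 * 126 / (13 + 126)
v = 10.8777 uM/s

10.8777 uM/s


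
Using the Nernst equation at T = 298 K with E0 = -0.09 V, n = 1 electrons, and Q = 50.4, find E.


E = E0 - (RT/nF) * ln(Q)
E = -0.09 - (8.314 * 298 / (1 * 96485)) * ln(50.4)
E = -0.1907 V

-0.1907 V


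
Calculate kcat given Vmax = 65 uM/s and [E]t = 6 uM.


kcat = Vmax / [E]t
kcat = 65 / 6
kcat = 10.8333 s^-1

10.8333 s^-1


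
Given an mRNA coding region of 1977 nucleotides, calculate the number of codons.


codons = nucleotides / 3
codons = 1977 / 3 = 659

659


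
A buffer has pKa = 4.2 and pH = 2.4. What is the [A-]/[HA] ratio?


[A-]/[HA] = 10^(pH - pKa)
= 10^(2.4 - 4.2)
= 0.0158

0.0158


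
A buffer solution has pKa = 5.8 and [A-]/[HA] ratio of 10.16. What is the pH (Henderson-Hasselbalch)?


pH = pKa + log10([A-]/[HA])
pH = 5.8 + log10(10.16)
pH = 6.8069

6.8069


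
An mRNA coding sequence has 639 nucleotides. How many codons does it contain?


codons = nucleotides / 3
codons = 639 / 3 = 213

213


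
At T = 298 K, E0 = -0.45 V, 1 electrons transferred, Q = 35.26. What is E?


E = E0 - (RT/nF) * ln(Q)
E = -0.45 - (8.314 * 298 / (1 * 96485)) * ln(35.26)
E = -0.5415 V

-0.5415 V


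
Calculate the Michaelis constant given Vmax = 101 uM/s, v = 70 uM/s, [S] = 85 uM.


Km = [S] * (Vmax - v) / v
Km = 85 * (101 - 70) / 70
Km = 37.6429 uM

37.6429 uM


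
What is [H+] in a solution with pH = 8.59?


[H+] = 10^(-pH)
[H+] = 10^(-8.59)
[H+] = 2.570e-09 M

2.570e-09 M


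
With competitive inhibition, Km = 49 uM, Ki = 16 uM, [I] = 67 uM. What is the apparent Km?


Km_app = Km * (1 + [I]/Ki)
Km_app = 49 * (1 + 67/16)
Km_app = 254.1875 uM

254.1875 uM


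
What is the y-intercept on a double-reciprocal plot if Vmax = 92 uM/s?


y-intercept = 1/Vmax
= 1/92
= 0.0109 s/uM

0.0109 s/uM


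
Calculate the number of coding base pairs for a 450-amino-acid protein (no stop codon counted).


Each amino acid = 1 codon = 3 bp
bp = 450 * 3 = 1350 bp

1350 bp


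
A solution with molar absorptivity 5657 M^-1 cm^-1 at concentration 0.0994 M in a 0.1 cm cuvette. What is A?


A = epsilon * c * l
A = 5657 * 0.0994 * 0.1
A = 56.2306

56.2306


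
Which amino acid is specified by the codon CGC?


Standard genetic code lookup.
Codon CGC -> Arg

Arg


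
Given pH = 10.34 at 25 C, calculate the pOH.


pOH = 14 - pH
pOH = 14 - 10.34
pOH = 3.66

3.66


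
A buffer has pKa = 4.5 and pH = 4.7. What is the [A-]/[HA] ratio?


[A-]/[HA] = 10^(pH - pKa)
= 10^(4.7 - 4.5)
= 1.5849

1.5849


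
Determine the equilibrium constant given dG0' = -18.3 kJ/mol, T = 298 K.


Keq = exp(-dG0 * 1000 / (R * T))
Keq = exp(-(-18.3) * 1000 / (8.314 * 298))
Keq = 1613.6656

1613.6656


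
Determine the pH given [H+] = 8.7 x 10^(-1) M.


pH = -log10([H+])
pH = -log10(8.7 x 10^(-1))
pH = 0.0605

0.0605


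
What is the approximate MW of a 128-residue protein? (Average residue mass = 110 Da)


MW = n_residues * 110 Da
MW = 128 * 110
MW = 14080 Da

14080 Da


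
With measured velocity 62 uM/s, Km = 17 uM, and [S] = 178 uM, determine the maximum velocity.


Vmax = v * (Km + [S]) / [S]
Vmax = 62 * (17 + 178) / 178
Vmax = 67.9213 uM/s

67.9213 uM/s


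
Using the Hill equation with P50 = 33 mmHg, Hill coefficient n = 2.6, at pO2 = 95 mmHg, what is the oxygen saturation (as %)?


Y = pO2^n / (P50^n + pO2^n)
Y = 95^2.6 / (33^2.6 + 95^2.6)
Y = 93.99%

93.99%


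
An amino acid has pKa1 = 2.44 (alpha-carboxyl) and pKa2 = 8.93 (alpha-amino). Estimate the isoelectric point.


pI = (pKa1 + pKa2) / 2
pI = (2.44 + 8.93) / 2
pI = 5.685

5.685


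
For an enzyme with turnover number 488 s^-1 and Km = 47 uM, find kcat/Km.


Catalytic efficiency = kcat / Km
= 488 / 47
= 10.383 uM^-1*s^-1

10.383 uM^-1*s^-1


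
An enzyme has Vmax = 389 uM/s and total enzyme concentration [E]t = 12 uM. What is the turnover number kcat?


kcat = Vmax / [E]t
kcat = 389 / 12
kcat = 32.4167 s^-1

32.4167 s^-1


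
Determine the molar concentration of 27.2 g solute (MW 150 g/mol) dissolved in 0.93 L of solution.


C = (mass / MW) / volume
C = (27.2 / 150) / 0.93
C = 0.195 M

0.195 M


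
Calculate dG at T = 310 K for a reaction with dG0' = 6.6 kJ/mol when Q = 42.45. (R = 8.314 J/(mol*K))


dG = dG0' + RT * ln(Q) / 1000
dG = 6.6 + 8.314 * 310 * ln(42.45) / 1000
dG = 16.2607 kJ/mol

16.2607 kJ/mol


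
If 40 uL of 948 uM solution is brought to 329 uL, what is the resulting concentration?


C2 = C1 * V1 / V2
C2 = 948 * 40 / 329
C2 = 115.2584 uM

115.2584 uM


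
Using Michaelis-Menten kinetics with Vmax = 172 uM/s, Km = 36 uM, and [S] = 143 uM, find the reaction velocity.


v = Vmax * [S] / (Km + [S])
v = 172 * 143 / (36 + 143)
v = 137.4078 uM/s

137.4078 uM/s


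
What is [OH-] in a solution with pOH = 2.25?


[OH-] = 10^(-pOH)
[OH-] = 10^(-2.25)
[OH-] = 0.0056 M

0.0056 M


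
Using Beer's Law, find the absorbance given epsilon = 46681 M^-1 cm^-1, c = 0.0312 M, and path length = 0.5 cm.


A = epsilon * c * l
A = 46681 * 0.0312 * 0.5
A = 728.2236

728.2236


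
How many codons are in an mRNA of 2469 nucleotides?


codons = nucleotides / 3
codons = 2469 / 3 = 823

823


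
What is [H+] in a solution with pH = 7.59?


[H+] = 10^(-pH)
[H+] = 10^(-7.59)
[H+] = 2.570e-08 M

2.570e-08 M


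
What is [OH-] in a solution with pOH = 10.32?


[OH-] = 10^(-pOH)
[OH-] = 10^(-10.32)
[OH-] = 4.786e-11 M

4.786e-11 M


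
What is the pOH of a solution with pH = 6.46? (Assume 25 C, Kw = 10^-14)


pOH = 14 - pH
pOH = 14 - 6.46
pOH = 7.54

7.54


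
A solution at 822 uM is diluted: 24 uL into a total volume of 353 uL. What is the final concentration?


C2 = C1 * V1 / V2
C2 = 822 * 24 / 353
C2 = 55.8867 uM

55.8867 uM


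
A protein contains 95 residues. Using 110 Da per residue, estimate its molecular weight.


MW = n_residues * 110 Da
MW = 95 * 110
MW = 10450 Da

10450 Da


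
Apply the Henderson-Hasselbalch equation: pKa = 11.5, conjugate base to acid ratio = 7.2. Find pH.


pH = pKa + log10([A-]/[HA])
pH = 11.5 + log10(7.2)
pH = 12.3573

12.3573


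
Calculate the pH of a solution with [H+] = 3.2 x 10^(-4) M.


pH = -log10([H+])
pH = -log10(3.2 x 10^(-4))
pH = 3.4949

3.4949


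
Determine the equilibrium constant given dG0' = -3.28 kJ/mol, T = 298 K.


Keq = exp(-dG0 * 1000 / (R * T))
Keq = exp(-(-3.28) * 1000 / (8.314 * 298))
Keq = 3.758

3.758


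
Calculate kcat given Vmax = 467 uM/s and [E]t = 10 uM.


kcat = Vmax / [E]t
kcat = 467 / 10
kcat = 46.7 s^-1

46.7 s^-1


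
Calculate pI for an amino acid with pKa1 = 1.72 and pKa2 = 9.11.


pI = (pKa1 + pKa2) / 2
pI = (1.72 + 9.11) / 2
pI = 5.415

5.415


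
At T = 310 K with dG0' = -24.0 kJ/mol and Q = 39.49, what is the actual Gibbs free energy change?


dG = dG0' + RT * ln(Q) / 1000
dG = -24.0 + 8.314 * 310 * ln(39.49) / 1000
dG = -14.5256 kJ/mol

-14.5256 kJ/mol


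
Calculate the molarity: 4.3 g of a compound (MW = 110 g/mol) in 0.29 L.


C = (mass / MW) / volume
C = (4.3 / 110) / 0.29
C = 0.1348 M

0.1348 M


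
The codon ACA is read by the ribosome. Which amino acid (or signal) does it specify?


Standard genetic code lookup.
Codon ACA -> Thr

Thr


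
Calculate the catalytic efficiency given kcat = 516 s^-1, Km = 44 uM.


Catalytic efficiency = kcat / Km
= 516 / 44
= 11.7273 uM^-1*s^-1

11.7273 uM^-1*s^-1


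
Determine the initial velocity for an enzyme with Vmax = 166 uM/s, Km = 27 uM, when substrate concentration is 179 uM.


v = Vmax * [S] / (Km + [S])
v = 166 * 179 / (27 + 179)
v = 144.2427 uM/s

144.2427 uM/s


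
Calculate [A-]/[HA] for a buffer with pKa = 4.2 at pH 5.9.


[A-]/[HA] = 10^(pH - pKa)
= 10^(5.9 - 4.2)
= 50.1187

50.1187


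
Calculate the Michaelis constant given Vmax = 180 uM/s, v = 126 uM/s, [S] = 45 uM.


Km = [S] * (Vmax - v) / v
Km = 45 * (180 - 126) / 126
Km = 19.2857 uM

19.2857 uM


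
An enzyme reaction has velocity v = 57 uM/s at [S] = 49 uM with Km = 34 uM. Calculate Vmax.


Vmax = v * (Km + [S]) / [S]
Vmax = 57 * (34 + 49) / 49
Vmax = 96.551 uM/s

96.551 uM/s


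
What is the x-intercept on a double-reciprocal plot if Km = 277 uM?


x-intercept = -1/Km
= -1/277
= -0.0036 1/uM

-0.0036 1/uM


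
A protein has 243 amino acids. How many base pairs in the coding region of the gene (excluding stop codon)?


Each amino acid = 1 codon = 3 bp
bp = 243 * 3 = 729 bp

729 bp


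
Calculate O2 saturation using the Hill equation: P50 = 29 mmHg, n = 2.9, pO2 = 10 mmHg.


Y = pO2^n / (P50^n + pO2^n)
Y = 10^2.9 / (29^2.9 + 10^2.9)
Y = 4.36%

4.36%


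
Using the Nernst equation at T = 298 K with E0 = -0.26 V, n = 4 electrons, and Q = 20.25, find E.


E = E0 - (RT/nF) * ln(Q)
E = -0.26 - (8.314 * 298 / (4 * 96485)) * ln(20.25)
E = -0.2793 V

-0.2793 V


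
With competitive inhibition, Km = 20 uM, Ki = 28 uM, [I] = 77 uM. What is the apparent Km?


Km_app = Km * (1 + [I]/Ki)
Km_app = 20 * (1 + 77/28)
Km_app = 75.0 uM

75.0 uM


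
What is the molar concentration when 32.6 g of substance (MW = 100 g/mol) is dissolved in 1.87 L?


C = (mass / MW) / volume
C = (32.6 / 100) / 1.87
C = 0.1743 M

0.1743 M


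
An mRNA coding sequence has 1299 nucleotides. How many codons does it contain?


codons = nucleotides / 3
codons = 1299 / 3 = 433

433


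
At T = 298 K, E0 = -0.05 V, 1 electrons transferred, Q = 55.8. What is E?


E = E0 - (RT/nF) * ln(Q)
E = -0.05 - (8.314 * 298 / (1 * 96485)) * ln(55.8)
E = -0.1533 V

-0.1533 V


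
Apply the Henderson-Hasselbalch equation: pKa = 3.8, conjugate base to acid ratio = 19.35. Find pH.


pH = pKa + log10([A-]/[HA])
pH = 3.8 + log10(19.35)
pH = 5.0867

5.0867


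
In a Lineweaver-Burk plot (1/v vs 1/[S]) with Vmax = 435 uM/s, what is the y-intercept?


y-intercept = 1/Vmax
= 1/435
= 0.0023 s/uM

0.0023 s/uM


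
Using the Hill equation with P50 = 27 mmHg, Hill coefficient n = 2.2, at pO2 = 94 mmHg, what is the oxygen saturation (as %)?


Y = pO2^n / (P50^n + pO2^n)
Y = 94^2.2 / (27^2.2 + 94^2.2)
Y = 93.96%

93.96%


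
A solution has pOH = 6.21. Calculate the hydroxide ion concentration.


[OH-] = 10^(-pOH)
[OH-] = 10^(-6.21)
[OH-] = 6.166e-07 M

6.166e-07 M


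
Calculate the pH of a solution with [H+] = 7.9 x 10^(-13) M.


pH = -log10([H+])
pH = -log10(7.9 x 10^(-13))
pH = 12.1024

12.1024


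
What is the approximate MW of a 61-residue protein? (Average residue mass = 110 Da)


MW = n_residues * 110 Da
MW = 61 * 110
MW = 6710 Da

6710 Da


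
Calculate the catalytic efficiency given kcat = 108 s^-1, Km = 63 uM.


Catalytic efficiency = kcat / Km
= 108 / 63
= 1.7143 uM^-1*s^-1

1.7143 uM^-1*s^-1


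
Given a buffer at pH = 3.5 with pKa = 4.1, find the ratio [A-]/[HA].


[A-]/[HA] = 10^(pH - pKa)
= 10^(3.5 - 4.1)
= 0.2512

0.2512


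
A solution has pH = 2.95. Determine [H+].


[H+] = 10^(-pH)
[H+] = 10^(-2.95)
[H+] = 0.0011 M

0.0011 M


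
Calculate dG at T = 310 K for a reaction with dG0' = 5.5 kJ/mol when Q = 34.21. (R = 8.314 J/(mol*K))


dG = dG0' + RT * ln(Q) / 1000
dG = 5.5 + 8.314 * 310 * ln(34.21) / 1000
dG = 14.6045 kJ/mol

14.6045 kJ/mol


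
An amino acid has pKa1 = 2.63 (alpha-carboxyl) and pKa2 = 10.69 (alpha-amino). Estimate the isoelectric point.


pI = (pKa1 + pKa2) / 2
pI = (2.63 + 10.69) / 2
pI = 6.66

6.66


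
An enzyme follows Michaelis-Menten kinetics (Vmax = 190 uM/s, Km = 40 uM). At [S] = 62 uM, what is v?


v = Vmax * [S] / (Km + [S])
v = 190 * 62 / (40 + 62)
v = 115.4902 uM/s

115.4902 uM/s


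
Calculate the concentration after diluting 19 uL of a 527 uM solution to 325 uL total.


C2 = C1 * V1 / V2
C2 = 527 * 19 / 325
C2 = 30.8092 uM

30.8092 uM


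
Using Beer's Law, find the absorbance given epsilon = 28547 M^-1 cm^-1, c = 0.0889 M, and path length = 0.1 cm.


A = epsilon * c * l
A = 28547 * 0.0889 * 0.1
A = 253.7828

253.7828


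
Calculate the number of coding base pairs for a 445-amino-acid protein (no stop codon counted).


Each amino acid = 1 codon = 3 bp
bp = 445 * 3 = 1335 bp

1335 bp


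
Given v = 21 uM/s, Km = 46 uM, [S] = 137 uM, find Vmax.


Vmax = v * (Km + [S]) / [S]
Vmax = 21 * (46 + 137) / 137
Vmax = 28.0511 uM/s

28.0511 uM/s


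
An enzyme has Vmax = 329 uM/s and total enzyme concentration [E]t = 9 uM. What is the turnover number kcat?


kcat = Vmax / [E]t
kcat = 329 / 9
kcat = 36.5556 s^-1

36.5556 s^-1


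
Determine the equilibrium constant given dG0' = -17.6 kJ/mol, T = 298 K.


Keq = exp(-dG0 * 1000 / (R * T))
Keq = exp(-(-17.6) * 1000 / (8.314 * 298))
Keq = 1216.4949

1216.4949


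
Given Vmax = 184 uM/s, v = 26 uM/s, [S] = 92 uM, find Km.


Km = [S] * (Vmax - v) / v
Km = 92 * (184 - 26) / 26
Km = 559.0769 uM

559.0769 uM


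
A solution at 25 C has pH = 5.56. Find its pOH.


pOH = 14 - pH
pOH = 14 - 5.56
pOH = 8.44

8.44


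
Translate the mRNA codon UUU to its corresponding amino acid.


Standard genetic code lookup.
Codon UUU -> Phe

Phe


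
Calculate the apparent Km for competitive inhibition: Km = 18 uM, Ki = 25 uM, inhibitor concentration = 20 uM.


Km_app = Km * (1 + [I]/Ki)
Km_app = 18 * (1 + 20/25)
Km_app = 32.4 uM

32.4 uM


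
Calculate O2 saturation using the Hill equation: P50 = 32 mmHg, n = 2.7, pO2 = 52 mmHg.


Y = pO2^n / (P50^n + pO2^n)
Y = 52^2.7 / (32^2.7 + 52^2.7)
Y = 78.77%

78.77%


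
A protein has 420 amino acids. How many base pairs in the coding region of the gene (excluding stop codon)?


Each amino acid = 1 codon = 3 bp
bp = 420 * 3 = 1260 bp

1260 bp


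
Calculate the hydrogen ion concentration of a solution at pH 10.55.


[H+] = 10^(-pH)
[H+] = 10^(-10.55)
[H+] = 2.818e-11 M

2.818e-11 M


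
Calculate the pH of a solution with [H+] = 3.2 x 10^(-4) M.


pH = -log10([H+])
pH = -log10(3.2 x 10^(-4))
pH = 3.4949

3.4949


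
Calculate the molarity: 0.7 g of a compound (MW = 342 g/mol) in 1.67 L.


C = (mass / MW) / volume
C = (0.7 / 342) / 1.67
C = 0.0012 M

0.0012 M


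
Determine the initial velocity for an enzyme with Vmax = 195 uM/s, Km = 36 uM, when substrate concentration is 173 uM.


v = Vmax * [S] / (Km + [S])
v = 195 * 173 / (36 + 173)
v = 161.4115 uM/s

161.4115 uM/s


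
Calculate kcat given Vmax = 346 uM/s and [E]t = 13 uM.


kcat = Vmax / [E]t
kcat = 346 / 13
kcat = 26.6154 s^-1

26.6154 s^-1


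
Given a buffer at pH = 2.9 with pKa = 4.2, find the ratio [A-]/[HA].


[A-]/[HA] = 10^(pH - pKa)
= 10^(2.9 - 4.2)
= 0.0501

0.0501


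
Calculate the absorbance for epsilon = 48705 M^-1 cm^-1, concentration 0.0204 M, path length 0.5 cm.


A = epsilon * c * l
A = 48705 * 0.0204 * 0.5
A = 496.791

496.791


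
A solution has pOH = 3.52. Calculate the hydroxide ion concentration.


[OH-] = 10^(-pOH)
[OH-] = 10^(-3.52)
[OH-] = 3.020e-04 M

3.020e-04 M


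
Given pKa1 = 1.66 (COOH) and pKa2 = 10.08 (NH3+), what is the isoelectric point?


pI = (pKa1 + pKa2) / 2
pI = (1.66 + 10.08) / 2
pI = 5.87

5.87


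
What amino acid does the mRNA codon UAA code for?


Standard genetic code lookup.
Codon UAA -> Stop

Stop


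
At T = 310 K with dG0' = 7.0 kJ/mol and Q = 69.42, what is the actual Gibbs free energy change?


dG = dG0' + RT * ln(Q) / 1000
dG = 7.0 + 8.314 * 310 * ln(69.42) / 1000
dG = 17.9284 kJ/mol

17.9284 kJ/mol


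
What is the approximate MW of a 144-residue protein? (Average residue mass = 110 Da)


MW = n_residues * 110 Da
MW = 144 * 110
MW = 15840 Da

15840 Da


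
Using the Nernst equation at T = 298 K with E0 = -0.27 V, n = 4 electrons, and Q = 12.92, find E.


E = E0 - (RT/nF) * ln(Q)
E = -0.27 - (8.314 * 298 / (4 * 96485)) * ln(12.92)
E = -0.2864 V

-0.2864 V


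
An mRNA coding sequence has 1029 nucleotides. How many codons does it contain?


codons = nucleotides / 3
codons = 1029 / 3 = 343

343


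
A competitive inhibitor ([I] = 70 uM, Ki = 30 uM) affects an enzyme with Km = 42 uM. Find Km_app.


Km_app = Km * (1 + [I]/Ki)
Km_app = 42 * (1 + 70/30)
Km_app = 140.0 uM

140.0 uM
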